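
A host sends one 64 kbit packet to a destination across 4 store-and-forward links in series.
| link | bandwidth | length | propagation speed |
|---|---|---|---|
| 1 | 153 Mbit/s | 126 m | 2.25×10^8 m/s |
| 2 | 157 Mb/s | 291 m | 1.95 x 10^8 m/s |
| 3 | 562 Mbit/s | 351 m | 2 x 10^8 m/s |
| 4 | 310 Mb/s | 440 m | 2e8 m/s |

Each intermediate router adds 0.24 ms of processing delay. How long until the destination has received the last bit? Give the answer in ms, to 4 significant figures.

L = 64000 bits.
Transmission delays (L/R per hop): 0.418301, 0.407643, 0.113879, 0.206452 ms; sum = 1.14627 ms.
Propagation delays (d/s per hop): 0.00056, 0.00149231, 0.001755, 0.0022 ms; sum = 0.00600731 ms.
Processing at 3 router(s): 3 × 0.24 ms = 0.72 ms.
End-to-end = 1.872 ms.

1.872 ms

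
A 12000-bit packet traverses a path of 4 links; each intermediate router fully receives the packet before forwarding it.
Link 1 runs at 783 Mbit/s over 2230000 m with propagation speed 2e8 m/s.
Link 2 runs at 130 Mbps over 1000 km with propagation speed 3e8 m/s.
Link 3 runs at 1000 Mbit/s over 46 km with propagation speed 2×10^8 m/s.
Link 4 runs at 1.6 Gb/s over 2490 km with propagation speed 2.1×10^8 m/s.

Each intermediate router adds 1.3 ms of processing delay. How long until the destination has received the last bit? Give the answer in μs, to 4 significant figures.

Transmission delays (L/R per hop): 15.3257, 92.3077, 12, 7.5 μs; sum = 127.133 μs.
Propagation delays (d/s per hop): 11150, 3333.33, 230, 11857.1 μs; sum = 26570.5 μs.
Processing at 3 router(s): 3 × 1.3 ms = 3900 μs.
End-to-end = 30600 μs.

30600 μs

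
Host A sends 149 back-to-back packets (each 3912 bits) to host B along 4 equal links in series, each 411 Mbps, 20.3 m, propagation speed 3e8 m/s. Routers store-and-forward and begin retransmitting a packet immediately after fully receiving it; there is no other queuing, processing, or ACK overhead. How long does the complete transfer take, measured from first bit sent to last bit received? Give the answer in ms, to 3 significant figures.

1.45 ms

Per-hop transmission t_tx = L/R = 3912/411000000 = 0.00951825 ms.
Per-hop propagation t_prop = 20.3/300000000 = 6.76667e-05 ms.
Pipeline fill: first packet needs 4·t_tx to clear all hops; remaining 148 packets each add one t_tx.
Total = (4+149-1)·t_tx + 4·t_prop = 152·0.00951825 + 4·6.76667e-05 = 1.45 ms.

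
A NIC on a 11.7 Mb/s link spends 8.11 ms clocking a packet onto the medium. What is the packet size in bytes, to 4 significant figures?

L = R × t_tx = 11700000 b/s × 0.00811 s = 94887 bits.
In bytes: 94887 / 8 = 11860 bytes.

11860 bytes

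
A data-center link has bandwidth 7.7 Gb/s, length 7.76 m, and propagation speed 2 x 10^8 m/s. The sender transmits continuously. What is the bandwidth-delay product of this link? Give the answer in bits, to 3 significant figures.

299 bits

Propagation delay = 7.76 / 200000000 = 3.88e-08 s.
BDP = R × t_prop = 7700000000 × 3.88e-08 = 298.76 bits.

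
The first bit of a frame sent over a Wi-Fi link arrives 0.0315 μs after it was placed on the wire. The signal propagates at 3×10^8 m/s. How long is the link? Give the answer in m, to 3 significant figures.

9.45 m

d = s × t_prop = 300000000 × 3.15e-08 = 9.45 m.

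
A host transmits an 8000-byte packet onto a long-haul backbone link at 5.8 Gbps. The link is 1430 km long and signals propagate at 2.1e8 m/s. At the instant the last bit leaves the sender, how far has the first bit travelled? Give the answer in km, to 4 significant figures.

2.317 km

t_tx = L/R = 64000/5800000000 = 1.10345e-05 s.
Distance = s × t_tx = 210000000 × 1.10345e-05 = 2.317 km.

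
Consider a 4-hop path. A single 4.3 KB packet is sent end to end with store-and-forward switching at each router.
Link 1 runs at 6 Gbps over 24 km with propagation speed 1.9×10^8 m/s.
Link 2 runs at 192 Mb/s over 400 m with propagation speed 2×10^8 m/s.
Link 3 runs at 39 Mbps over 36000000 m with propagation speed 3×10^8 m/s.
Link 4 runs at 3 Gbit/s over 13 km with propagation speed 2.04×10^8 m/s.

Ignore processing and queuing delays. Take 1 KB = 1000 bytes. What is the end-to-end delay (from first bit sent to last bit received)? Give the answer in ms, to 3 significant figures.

121 ms

L = 34400 bits.
Transmission delays (L/R per hop): 0.00573333, 0.179167, 0.882051, 0.0114667 ms; sum = 1.07842 ms.
Propagation delays (d/s per hop): 0.126316, 0.002, 120, 0.0637255 ms; sum = 120.192 ms.
End-to-end = 121 ms.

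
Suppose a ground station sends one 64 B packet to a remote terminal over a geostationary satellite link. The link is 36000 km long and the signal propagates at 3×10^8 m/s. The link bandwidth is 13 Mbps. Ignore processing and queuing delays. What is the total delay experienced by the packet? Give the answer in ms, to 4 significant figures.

L = 64 × 8 = 512 bits.
Transmission delay = L/R = 512 / 13000000 = 0.0393846 ms.
Propagation delay = d/s = 36000000 m / 300000000 m/s = 120 ms.
Total = 120.0 ms.

120.0 ms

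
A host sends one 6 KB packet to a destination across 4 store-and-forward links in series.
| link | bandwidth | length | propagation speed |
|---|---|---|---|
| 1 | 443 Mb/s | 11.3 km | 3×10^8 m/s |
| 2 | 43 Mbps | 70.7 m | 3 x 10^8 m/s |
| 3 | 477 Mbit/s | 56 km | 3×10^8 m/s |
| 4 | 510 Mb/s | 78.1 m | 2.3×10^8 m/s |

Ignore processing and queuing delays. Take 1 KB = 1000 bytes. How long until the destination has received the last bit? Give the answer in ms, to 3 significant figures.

L = 48000 bits.
Transmission delays (L/R per hop): 0.108352, 1.11628, 0.100629, 0.0941176 ms; sum = 1.41938 ms.
Propagation delays (d/s per hop): 0.0376667, 0.000235667, 0.186667, 0.000339565 ms; sum = 0.224909 ms.
End-to-end = 1.64 ms.

1.64 ms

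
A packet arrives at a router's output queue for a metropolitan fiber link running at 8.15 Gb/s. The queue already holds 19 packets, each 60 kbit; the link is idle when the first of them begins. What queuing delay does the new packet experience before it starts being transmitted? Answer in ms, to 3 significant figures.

Each queued packet: L/R = 60000/8150000000 = 0.00736196 ms.
19 queued → 0.139877 ms.
Queuing delay = 0.140 ms.

0.140 ms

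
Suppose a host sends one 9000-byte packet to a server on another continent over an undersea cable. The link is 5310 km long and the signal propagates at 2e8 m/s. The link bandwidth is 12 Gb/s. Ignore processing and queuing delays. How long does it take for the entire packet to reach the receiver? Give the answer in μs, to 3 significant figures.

L = 9000 × 8 = 72000 bits.
Transmission delay = L/R = 72000 / 12000000000 = 6 μs.
Propagation delay = d/s = 5310000 m / 200000000 m/s = 26550 μs.
Total = 26600 μs.

26600 μs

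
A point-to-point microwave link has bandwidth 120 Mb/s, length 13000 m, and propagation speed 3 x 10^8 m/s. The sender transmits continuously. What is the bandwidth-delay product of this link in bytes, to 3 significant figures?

650 bytes

Propagation delay = 13000 / 300000000 = 4.33333e-05 s.
BDP = R × t_prop = 120000000 × 4.33333e-05 = 5200 bits.
In bytes: 5200/8 = 650 bytes.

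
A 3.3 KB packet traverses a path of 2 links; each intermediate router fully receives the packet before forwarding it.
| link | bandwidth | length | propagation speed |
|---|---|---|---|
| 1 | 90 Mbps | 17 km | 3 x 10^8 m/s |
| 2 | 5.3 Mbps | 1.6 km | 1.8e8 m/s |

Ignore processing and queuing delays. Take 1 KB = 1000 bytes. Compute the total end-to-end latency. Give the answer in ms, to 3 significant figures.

5.34 ms

L = 26400 bits.
Transmission delays (L/R per hop): 0.293333, 4.98113 ms; sum = 5.27447 ms.
Propagation delays (d/s per hop): 0.0566667, 0.00888889 ms; sum = 0.0655556 ms.
End-to-end = 5.34 ms.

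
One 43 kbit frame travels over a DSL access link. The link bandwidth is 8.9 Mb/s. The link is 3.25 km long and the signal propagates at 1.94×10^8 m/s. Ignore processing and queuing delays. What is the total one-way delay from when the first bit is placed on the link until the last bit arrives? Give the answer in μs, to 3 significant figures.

4850 μs

L = 43000 bits.
Transmission delay = L/R = 43000 / 8900000 = 4831.46 μs.
Propagation delay = d/s = 3250 m / 194000000 m/s = 16.7526 μs.
Total = 4850 μs.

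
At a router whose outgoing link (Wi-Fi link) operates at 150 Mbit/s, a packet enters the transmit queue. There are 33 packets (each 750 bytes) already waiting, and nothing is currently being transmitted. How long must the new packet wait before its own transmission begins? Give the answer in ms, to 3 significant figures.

Each queued packet: L/R = 6000/150000000 = 0.04 ms.
33 queued → 1.32 ms.
Queuing delay = 1.32 ms.

1.32 ms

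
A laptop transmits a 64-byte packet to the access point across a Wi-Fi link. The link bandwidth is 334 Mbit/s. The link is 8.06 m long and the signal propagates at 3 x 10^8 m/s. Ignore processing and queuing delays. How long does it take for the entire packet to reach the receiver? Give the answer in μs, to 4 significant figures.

1.560 μs

L = 64 × 8 = 512 bits.
Transmission delay = L/R = 512 / 334000000 = 1.53293 μs.
Propagation delay = d/s = 8.06 m / 300000000 m/s = 0.0268667 μs.
Total = 1.560 μs.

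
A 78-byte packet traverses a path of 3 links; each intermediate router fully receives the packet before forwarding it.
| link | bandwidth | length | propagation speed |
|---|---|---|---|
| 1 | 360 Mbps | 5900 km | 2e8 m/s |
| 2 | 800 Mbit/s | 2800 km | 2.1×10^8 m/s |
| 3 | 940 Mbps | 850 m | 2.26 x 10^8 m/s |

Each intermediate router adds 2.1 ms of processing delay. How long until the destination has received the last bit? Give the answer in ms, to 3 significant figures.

L = 78 × 8 = 624 bits.
Transmission delays (L/R per hop): 0.00173333, 0.00078, 0.00066383 ms; sum = 0.00317716 ms.
Propagation delays (d/s per hop): 29.5, 13.3333, 0.00376106 ms; sum = 42.8371 ms.
Processing at 2 router(s): 2 × 2.1 ms = 4.2 ms.
End-to-end = 47.0 ms.

47.0 ms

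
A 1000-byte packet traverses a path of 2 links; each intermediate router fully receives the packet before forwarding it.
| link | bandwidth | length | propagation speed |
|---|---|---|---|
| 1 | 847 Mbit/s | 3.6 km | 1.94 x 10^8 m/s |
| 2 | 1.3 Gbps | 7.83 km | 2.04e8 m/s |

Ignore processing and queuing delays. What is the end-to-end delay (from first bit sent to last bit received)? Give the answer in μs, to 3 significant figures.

72.5 μs

L = 1000 × 8 = 8000 bits.
Transmission delays (L/R per hop): 9.4451, 6.15385 μs; sum = 15.5989 μs.
Propagation delays (d/s per hop): 18.5567, 38.3824 μs; sum = 56.9391 μs.
End-to-end = 72.5 μs.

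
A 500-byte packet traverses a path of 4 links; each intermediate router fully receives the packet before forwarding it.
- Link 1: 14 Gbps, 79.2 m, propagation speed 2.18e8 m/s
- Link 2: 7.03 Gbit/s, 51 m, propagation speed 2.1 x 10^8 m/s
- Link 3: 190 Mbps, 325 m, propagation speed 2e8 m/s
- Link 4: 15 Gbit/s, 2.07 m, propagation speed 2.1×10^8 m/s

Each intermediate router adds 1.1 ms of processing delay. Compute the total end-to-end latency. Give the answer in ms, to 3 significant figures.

L = 500 × 8 = 4000 bits.
Transmission delays (L/R per hop): 0.000285714, 0.00056899, 0.0210526, 0.000266667 ms; sum = 0.022174 ms.
Propagation delays (d/s per hop): 0.000363303, 0.000242857, 0.001625, 9.85714e-06 ms; sum = 0.00224102 ms.
Processing at 3 router(s): 3 × 1.1 ms = 3.3 ms.
End-to-end = 3.32 ms.

3.32 ms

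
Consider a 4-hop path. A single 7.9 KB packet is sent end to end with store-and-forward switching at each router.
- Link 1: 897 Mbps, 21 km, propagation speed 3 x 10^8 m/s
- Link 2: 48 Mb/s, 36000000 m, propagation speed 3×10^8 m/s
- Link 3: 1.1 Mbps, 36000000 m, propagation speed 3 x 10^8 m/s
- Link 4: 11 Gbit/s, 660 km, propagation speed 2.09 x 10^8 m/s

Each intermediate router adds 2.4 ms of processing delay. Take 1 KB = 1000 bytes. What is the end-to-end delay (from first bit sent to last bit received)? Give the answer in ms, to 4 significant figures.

309.3 ms

L = 63200 bits.
Transmission delays (L/R per hop): 0.0704571, 1.31667, 57.4545, 0.00574545 ms; sum = 58.8474 ms.
Propagation delays (d/s per hop): 0.07, 120, 120, 3.15789 ms; sum = 243.228 ms.
Processing at 3 router(s): 3 × 2.4 ms = 7.2 ms.
End-to-end = 309.3 ms.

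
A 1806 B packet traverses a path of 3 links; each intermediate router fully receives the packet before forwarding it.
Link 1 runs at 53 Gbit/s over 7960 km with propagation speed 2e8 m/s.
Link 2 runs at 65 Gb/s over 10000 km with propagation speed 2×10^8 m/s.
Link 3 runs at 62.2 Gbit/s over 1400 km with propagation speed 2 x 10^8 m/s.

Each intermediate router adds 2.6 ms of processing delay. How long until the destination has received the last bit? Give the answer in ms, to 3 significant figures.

L = 1806 × 8 = 14448 bits.
Transmission delays (L/R per hop): 0.000272604, 0.000222277, 0.000232283 ms; sum = 0.000727164 ms.
Propagation delays (d/s per hop): 39.8, 50, 7 ms; sum = 96.8 ms.
Processing at 2 router(s): 2 × 2.6 ms = 5.2 ms.
End-to-end = 102 ms.

102 ms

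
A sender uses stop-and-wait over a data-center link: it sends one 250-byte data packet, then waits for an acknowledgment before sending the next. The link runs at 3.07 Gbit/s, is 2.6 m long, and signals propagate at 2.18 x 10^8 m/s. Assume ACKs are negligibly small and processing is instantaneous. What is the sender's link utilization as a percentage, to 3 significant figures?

t_tx = L/R = 2000/3070000000 = 6.51466e-07 s.
t_prop = 2.6/2.18e+08 = 1.19266e-08 s; RTT = 2.38532e-08 s.
Cycle = t_tx + RTT = 6.75319e-07 s.
Utilization = t_tx / cycle = 6.51466e-07/6.75319e-07 = 96.5 %.

96.5 %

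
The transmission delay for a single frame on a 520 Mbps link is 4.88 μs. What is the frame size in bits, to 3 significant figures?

2540 bits

L = R × t_tx = 520000000 b/s × 4.88e-06 s = 2537.6 bits.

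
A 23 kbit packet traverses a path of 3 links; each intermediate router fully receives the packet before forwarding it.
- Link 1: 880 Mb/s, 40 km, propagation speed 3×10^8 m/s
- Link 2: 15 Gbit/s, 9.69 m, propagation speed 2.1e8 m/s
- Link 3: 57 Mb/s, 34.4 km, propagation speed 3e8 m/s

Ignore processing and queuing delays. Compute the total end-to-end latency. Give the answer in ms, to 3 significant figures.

0.679 ms

L = 23000 bits.
Transmission delays (L/R per hop): 0.0261364, 0.00153333, 0.403509 ms; sum = 0.431178 ms.
Propagation delays (d/s per hop): 0.133333, 4.61429e-05, 0.114667 ms; sum = 0.248046 ms.
End-to-end = 0.679 ms.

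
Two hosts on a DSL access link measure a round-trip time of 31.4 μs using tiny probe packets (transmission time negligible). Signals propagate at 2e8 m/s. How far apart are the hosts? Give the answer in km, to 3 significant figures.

One-way propagation = RTT/2 = 15.7 μs.
d = s × t = 200000000 × 1.57e-05 = 3.14 km.

3.14 km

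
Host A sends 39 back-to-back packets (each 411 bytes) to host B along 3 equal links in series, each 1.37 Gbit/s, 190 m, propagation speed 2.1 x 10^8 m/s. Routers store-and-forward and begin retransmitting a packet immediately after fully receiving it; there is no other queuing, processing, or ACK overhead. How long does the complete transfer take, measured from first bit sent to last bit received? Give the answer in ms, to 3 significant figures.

Per-hop transmission t_tx = L/R = 3288/1370000000 = 0.0024 ms.
Per-hop propagation t_prop = 190/210000000 = 0.000904762 ms.
Pipeline fill: first packet needs 3·t_tx to clear all hops; remaining 38 packets each add one t_tx.
Total = (3+39-1)·t_tx + 3·t_prop = 41·0.0024 + 3·0.000904762 = 0.101 ms.

0.101 ms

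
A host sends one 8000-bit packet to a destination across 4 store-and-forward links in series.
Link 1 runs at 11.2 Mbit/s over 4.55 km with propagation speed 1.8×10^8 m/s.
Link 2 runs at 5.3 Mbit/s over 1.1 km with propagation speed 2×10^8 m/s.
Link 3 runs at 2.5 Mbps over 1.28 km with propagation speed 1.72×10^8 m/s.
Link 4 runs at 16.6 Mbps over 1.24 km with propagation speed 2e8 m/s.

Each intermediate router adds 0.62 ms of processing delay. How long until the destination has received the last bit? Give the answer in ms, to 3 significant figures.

Transmission delays (L/R per hop): 0.714286, 1.50943, 3.2, 0.481928 ms; sum = 5.90565 ms.
Propagation delays (d/s per hop): 0.0252778, 0.0055, 0.00744186, 0.0062 ms; sum = 0.0444196 ms.
Processing at 3 router(s): 3 × 0.62 ms = 1.86 ms.
End-to-end = 7.81 ms.

7.81 ms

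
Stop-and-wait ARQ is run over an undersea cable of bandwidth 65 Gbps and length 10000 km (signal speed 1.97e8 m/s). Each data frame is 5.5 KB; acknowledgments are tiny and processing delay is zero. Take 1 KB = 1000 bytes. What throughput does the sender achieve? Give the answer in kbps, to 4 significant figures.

t_tx = L/R = 44000/65000000000 = 6.76923e-07 s.
t_prop = 10000000/197000000 = 0.0507614 s; RTT = 0.101523 s.
Cycle = t_tx + RTT = 0.101524 s.
Throughput = L / cycle = 44000 / 0.101524 = 433.4 kbps.

433.4 kbps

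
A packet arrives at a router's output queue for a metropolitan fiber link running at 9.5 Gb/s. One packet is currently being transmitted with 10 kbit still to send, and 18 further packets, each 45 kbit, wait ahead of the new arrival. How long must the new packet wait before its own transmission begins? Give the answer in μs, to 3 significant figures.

Each queued packet: L/R = 45000/9500000000 = 4.73684 μs.
18 queued → 85.2632 μs.
Plus remaining 10000 bits of current packet: 1.05263 μs.
Queuing delay = 86.3 μs.

86.3 μs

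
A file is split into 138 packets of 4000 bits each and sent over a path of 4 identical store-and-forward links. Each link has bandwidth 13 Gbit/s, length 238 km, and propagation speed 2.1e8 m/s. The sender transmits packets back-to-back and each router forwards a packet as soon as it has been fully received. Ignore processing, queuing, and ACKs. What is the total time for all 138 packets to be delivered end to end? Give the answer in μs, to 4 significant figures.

Per-hop transmission t_tx = L/R = 4000/13000000000 = 0.307692 μs.
Per-hop propagation t_prop = 238000/210000000 = 1133.33 μs.
Pipeline fill: first packet needs 4·t_tx to clear all hops; remaining 137 packets each add one t_tx.
Total = (4+138-1)·t_tx + 4·t_prop = 141·0.307692 + 4·1133.33 = 4577 μs.

4577 μs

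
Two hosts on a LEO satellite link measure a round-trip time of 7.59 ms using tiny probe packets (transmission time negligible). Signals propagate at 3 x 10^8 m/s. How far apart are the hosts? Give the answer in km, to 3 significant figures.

1140 km

One-way propagation = RTT/2 = 3.795 ms.
d = s × t = 300000000 × 0.003795 = 1140 km.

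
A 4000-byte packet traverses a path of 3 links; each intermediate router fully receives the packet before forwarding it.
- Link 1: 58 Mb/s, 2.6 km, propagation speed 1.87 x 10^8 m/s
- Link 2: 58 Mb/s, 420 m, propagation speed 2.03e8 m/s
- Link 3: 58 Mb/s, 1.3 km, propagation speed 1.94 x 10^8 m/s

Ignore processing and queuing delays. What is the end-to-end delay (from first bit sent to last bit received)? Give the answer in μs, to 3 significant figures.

L = 4000 × 8 = 32000 bits.
Transmission delay per hop = L/R = 32000/58000000 = 551.724 μs; 3 hops → 1655.17 μs.
Propagation delays (d/s per hop): 13.9037, 2.06897, 6.70103 μs; sum = 22.6737 μs.
End-to-end = 1680 μs.

1680 μs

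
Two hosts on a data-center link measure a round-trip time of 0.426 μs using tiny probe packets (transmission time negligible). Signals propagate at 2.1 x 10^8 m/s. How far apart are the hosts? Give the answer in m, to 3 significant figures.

44.7 m

One-way propagation = RTT/2 = 0.213 μs.
d = s × t = 210000000 × 2.13e-07 = 44.7 m.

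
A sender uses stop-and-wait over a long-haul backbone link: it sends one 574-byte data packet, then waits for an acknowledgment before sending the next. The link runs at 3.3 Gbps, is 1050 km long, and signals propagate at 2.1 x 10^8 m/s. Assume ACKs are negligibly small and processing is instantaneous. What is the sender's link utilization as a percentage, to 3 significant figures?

0.0139 %

t_tx = L/R = 4592/3300000000 = 1.39152e-06 s.
t_prop = 1050000/210000000 = 0.005 s; RTT = 0.01 s.
Cycle = t_tx + RTT = 0.0100014 s.
Utilization = t_tx / cycle = 1.39152e-06/0.0100014 = 0.0139 %.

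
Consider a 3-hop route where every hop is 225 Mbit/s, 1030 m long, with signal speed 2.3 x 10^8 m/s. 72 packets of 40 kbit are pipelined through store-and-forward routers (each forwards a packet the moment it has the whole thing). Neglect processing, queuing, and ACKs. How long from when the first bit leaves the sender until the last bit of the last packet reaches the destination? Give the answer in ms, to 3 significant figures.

Per-hop transmission t_tx = L/R = 40000/225000000 = 0.177778 ms.
Per-hop propagation t_prop = 1030/2.3e+08 = 0.00447826 ms.
Pipeline fill: first packet needs 3·t_tx to clear all hops; remaining 71 packets each add one t_tx.
Total = (3+72-1)·t_tx + 3·t_prop = 74·0.177778 + 3·0.00447826 = 13.2 ms.

13.2 ms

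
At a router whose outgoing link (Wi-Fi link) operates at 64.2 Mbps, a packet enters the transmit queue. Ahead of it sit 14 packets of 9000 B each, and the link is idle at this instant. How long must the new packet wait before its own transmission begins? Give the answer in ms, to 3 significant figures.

Each queued packet: L/R = 72000/64200000 = 1.1215 ms.
14 queued → 15.7009 ms.
Queuing delay = 15.7 ms.

15.7 ms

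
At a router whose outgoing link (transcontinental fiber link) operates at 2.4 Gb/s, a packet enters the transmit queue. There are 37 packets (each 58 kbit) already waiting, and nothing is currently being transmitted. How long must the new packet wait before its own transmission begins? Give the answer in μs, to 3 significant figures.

894 μs

Each queued packet: L/R = 58000/2400000000 = 24.1667 μs.
37 queued → 894.167 μs.
Queuing delay = 894 μs.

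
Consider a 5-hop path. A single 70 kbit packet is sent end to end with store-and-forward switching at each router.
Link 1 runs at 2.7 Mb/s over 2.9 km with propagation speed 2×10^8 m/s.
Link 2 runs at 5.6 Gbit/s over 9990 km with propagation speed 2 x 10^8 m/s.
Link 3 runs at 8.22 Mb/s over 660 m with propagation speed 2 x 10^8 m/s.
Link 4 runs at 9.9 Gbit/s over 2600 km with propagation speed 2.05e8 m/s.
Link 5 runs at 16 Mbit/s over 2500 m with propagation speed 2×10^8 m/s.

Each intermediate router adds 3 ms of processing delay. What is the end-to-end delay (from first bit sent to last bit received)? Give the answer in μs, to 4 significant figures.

113500 μs

L = 70000 bits.
Transmission delays (L/R per hop): 25925.9, 12.5, 8515.82, 7.07071, 4375 μs; sum = 38836.3 μs.
Propagation delays (d/s per hop): 14.5, 49950, 3.3, 12682.9, 12.5 μs; sum = 62663.2 μs.
Processing at 4 router(s): 4 × 3 ms = 12000 μs.
End-to-end = 113500 μs.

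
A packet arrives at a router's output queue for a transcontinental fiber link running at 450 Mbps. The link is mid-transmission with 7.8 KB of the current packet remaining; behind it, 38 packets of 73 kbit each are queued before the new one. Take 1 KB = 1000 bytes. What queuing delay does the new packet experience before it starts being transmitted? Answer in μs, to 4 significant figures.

6303 μs

Each queued packet: L/R = 73000/450000000 = 162.222 μs.
38 queued → 6164.44 μs.
Plus remaining 62400 bits of current packet: 138.667 μs.
Queuing delay = 6303 μs.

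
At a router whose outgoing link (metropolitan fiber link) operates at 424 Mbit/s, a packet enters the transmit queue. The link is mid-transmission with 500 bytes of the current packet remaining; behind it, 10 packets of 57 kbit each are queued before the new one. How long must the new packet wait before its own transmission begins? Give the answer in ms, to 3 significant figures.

1.35 ms

Each queued packet: L/R = 57000/424000000 = 0.134434 ms.
10 queued → 1.34434 ms.
Plus remaining 4000 bits of current packet: 0.00943396 ms.
Queuing delay = 1.35 ms.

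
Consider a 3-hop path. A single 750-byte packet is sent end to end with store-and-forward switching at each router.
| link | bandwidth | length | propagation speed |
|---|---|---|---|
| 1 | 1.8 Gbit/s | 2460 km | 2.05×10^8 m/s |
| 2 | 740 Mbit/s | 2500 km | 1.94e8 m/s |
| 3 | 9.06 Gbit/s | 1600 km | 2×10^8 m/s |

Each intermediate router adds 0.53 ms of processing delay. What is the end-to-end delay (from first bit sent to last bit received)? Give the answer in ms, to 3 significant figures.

34.0 ms

L = 750 × 8 = 6000 bits.
Transmission delays (L/R per hop): 0.00333333, 0.00810811, 0.000662252 ms; sum = 0.0121037 ms.
Propagation delays (d/s per hop): 12, 12.8866, 8 ms; sum = 32.8866 ms.
Processing at 2 router(s): 2 × 0.53 ms = 1.06 ms.
End-to-end = 34.0 ms.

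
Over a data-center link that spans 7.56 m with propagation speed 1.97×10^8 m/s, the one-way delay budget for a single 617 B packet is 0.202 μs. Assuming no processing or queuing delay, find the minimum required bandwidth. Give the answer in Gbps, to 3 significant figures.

L = 4936 bits.
Propagation delay = 7.56 / 197000000 = 0.0383756 μs.
Transmission budget = 0.202 − 0.0383756 = 0.163624 μs.
R ≥ L / t_tx = 4936 bits / 1.63624e-07 s = 30.2 Gbps.

30.2 Gbps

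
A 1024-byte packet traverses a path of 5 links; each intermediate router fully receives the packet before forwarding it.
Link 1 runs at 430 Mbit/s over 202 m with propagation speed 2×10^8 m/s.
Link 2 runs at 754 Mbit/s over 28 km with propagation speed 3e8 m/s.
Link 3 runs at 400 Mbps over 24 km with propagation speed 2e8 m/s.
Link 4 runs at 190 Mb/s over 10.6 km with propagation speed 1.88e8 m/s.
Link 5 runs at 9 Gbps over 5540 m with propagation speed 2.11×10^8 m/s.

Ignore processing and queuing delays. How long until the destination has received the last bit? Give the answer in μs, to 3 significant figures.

L = 1024 × 8 = 8192 bits.
Transmission delays (L/R per hop): 19.0512, 10.8647, 20.48, 43.1158, 0.910222 μs; sum = 94.4219 μs.
Propagation delays (d/s per hop): 1.01, 93.3333, 120, 56.383, 26.2559 μs; sum = 296.982 μs.
End-to-end = 391 μs.

391 μs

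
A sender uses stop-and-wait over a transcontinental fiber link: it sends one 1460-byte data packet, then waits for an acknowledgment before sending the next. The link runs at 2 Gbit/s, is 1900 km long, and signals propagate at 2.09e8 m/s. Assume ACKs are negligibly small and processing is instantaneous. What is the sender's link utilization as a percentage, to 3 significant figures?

t_tx = L/R = 11680/2000000000 = 5.84e-06 s.
t_prop = 1900000/209000000 = 0.00909091 s; RTT = 0.0181818 s.
Cycle = t_tx + RTT = 0.0181877 s.
Utilization = t_tx / cycle = 5.84e-06/0.0181877 = 0.0321 %.

0.0321 %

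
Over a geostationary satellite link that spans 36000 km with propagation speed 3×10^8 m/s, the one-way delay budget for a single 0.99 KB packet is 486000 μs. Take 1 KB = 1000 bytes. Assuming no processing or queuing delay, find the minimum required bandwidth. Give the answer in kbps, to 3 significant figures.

L = 7920 bits.
Propagation delay = 36000000 / 300000000 = 120000 μs.
Transmission budget = 486000 − 120000 = 366000 μs.
R ≥ L / t_tx = 7920 bits / 0.366 s = 21.6 kbps.

21.6 kbps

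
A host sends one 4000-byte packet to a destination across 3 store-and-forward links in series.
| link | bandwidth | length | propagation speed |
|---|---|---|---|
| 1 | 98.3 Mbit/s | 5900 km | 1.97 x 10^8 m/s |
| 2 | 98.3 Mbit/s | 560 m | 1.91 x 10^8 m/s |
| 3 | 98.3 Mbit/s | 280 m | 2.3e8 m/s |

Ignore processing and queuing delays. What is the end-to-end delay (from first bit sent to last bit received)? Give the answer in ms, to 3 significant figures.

L = 4000 × 8 = 32000 bits.
Transmission delay per hop = L/R = 32000/98300000 = 0.325534 ms; 3 hops → 0.976602 ms.
Propagation delays (d/s per hop): 29.9492, 0.00293194, 0.00121739 ms; sum = 29.9534 ms.
End-to-end = 30.9 ms.

30.9 ms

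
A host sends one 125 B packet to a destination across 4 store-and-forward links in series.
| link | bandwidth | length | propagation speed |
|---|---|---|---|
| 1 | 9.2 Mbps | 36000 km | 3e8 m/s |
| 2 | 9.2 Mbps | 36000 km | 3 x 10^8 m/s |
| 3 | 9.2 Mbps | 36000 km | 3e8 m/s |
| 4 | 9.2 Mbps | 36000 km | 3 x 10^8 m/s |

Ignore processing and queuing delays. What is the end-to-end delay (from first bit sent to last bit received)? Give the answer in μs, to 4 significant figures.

L = 125 × 8 = 1000 bits.
Transmission delay per hop = L/R = 1000/9200000 = 108.696 μs; 4 hops → 434.783 μs.
Propagation delays (d/s per hop): 120000, 120000, 120000, 120000 μs; sum = 480000 μs.
End-to-end = 480400 μs.

480400 μs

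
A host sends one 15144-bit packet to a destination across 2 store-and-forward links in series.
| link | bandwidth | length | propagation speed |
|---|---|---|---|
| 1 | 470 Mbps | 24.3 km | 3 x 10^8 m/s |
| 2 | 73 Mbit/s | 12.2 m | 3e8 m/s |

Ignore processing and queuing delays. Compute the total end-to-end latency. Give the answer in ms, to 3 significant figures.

0.321 ms

Transmission delays (L/R per hop): 0.0322213, 0.207452 ms; sum = 0.239673 ms.
Propagation delays (d/s per hop): 0.081, 4.06667e-05 ms; sum = 0.0810407 ms.
End-to-end = 0.321 ms.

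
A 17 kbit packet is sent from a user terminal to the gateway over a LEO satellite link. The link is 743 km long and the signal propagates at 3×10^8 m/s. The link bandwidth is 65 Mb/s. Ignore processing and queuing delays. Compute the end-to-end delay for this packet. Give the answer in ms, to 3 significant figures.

2.74 ms

L = 17000 bits.
Transmission delay = L/R = 17000 / 65000000 = 0.261538 ms.
Propagation delay = d/s = 743000 m / 300000000 m/s = 2.47667 ms.
Total = 2.74 ms.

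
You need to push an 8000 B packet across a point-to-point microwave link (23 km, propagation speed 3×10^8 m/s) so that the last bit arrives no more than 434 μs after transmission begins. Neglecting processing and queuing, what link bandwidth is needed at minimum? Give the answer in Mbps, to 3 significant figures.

L = 64000 bits.
Propagation delay = 23000 / 300000000 = 76.6667 μs.
Transmission budget = 434 − 76.6667 = 357.333 μs.
R ≥ L / t_tx = 64000 bits / 0.000357333 s = 179 Mbps.

179 Mbps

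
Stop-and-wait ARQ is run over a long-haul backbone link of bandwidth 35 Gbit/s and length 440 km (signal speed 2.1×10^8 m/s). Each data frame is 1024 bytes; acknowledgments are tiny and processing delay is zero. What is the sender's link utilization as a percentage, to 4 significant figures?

0.005585 %

t_tx = L/R = 8192/35000000000 = 2.34057e-07 s.
t_prop = 440000/210000000 = 0.00209524 s; RTT = 0.00419048 s.
Cycle = t_tx + RTT = 0.00419071 s.
Utilization = t_tx / cycle = 2.34057e-07/0.00419071 = 0.005585 %.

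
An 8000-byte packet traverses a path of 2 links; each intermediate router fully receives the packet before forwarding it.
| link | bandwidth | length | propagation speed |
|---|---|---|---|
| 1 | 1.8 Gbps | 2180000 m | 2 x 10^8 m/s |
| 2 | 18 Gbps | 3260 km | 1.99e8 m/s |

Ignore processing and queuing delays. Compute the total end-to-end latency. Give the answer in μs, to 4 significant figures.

27320 μs

L = 8000 × 8 = 64000 bits.
Transmission delays (L/R per hop): 35.5556, 3.55556 μs; sum = 39.1111 μs.
Propagation delays (d/s per hop): 10900, 16381.9 μs; sum = 27281.9 μs.
End-to-end = 27320 μs.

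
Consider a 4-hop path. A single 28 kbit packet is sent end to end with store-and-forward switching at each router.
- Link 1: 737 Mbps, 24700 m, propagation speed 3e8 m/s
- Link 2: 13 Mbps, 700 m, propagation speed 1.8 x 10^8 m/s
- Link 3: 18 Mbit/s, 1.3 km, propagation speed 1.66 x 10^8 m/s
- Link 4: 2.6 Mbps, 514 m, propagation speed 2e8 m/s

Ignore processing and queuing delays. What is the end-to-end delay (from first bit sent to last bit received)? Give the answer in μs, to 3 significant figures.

14600 μs

L = 28000 bits.
Transmission delays (L/R per hop): 37.9919, 2153.85, 1555.56, 10769.2 μs; sum = 14516.6 μs.
Propagation delays (d/s per hop): 82.3333, 3.88889, 7.83133, 2.57 μs; sum = 96.6235 μs.
End-to-end = 14600 μs.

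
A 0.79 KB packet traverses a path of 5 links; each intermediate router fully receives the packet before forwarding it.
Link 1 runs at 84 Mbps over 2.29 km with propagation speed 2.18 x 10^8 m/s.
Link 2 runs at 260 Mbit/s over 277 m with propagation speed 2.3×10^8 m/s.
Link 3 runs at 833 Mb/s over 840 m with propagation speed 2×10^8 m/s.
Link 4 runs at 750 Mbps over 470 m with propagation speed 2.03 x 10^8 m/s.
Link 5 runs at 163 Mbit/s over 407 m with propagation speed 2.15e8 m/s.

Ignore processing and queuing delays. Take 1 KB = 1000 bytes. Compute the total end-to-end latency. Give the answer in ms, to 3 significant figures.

0.174 ms

L = 6320 bits.
Transmission delays (L/R per hop): 0.0752381, 0.0243077, 0.00758703, 0.00842667, 0.038773 ms; sum = 0.154332 ms.
Propagation delays (d/s per hop): 0.0105046, 0.00120435, 0.0042, 0.00231527, 0.00189302 ms; sum = 0.0201172 ms.
End-to-end = 0.174 ms.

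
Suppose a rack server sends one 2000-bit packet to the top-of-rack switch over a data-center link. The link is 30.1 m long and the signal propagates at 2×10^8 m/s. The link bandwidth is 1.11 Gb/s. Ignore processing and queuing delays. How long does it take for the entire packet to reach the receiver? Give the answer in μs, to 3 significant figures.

Transmission delay = L/R = 2000 / 1110000000 = 1.8018 μs.
Propagation delay = d/s = 30.1 m / 200000000 m/s = 0.1505 μs.
Total = 1.95 μs.

1.95 μs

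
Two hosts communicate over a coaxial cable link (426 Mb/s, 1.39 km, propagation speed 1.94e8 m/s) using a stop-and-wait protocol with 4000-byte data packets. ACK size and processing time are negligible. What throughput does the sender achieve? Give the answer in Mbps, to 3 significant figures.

358 Mbps

t_tx = L/R = 32000/426000000 = 7.51174e-05 s.
t_prop = 1390/194000000 = 7.16495e-06 s; RTT = 1.43299e-05 s.
Cycle = t_tx + RTT = 8.94473e-05 s.
Throughput = L / cycle = 32000 / 8.94473e-05 = 358 Mbps.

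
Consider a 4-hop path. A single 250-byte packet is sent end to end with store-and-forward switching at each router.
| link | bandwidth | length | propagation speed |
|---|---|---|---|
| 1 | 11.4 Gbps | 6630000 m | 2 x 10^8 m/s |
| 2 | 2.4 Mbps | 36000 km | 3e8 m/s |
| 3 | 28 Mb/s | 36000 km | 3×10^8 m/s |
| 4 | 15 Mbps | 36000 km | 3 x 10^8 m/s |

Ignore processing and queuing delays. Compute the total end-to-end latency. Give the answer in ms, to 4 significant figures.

394.2 ms

L = 250 × 8 = 2000 bits.
Transmission delays (L/R per hop): 0.000175439, 0.833333, 0.0714286, 0.133333 ms; sum = 1.03827 ms.
Propagation delays (d/s per hop): 33.15, 120, 120, 120 ms; sum = 393.15 ms.
End-to-end = 394.2 ms.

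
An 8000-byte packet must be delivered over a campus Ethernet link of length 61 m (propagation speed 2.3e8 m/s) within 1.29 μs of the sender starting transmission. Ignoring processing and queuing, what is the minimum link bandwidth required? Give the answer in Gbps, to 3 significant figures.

62.5 Gbps

L = 64000 bits.
Propagation delay = 61 / 2.3e+08 = 0.265217 μs.
Transmission budget = 1.29 − 0.265217 = 1.02478 μs.
R ≥ L / t_tx = 64000 bits / 1.02478e-06 s = 62.5 Gbps.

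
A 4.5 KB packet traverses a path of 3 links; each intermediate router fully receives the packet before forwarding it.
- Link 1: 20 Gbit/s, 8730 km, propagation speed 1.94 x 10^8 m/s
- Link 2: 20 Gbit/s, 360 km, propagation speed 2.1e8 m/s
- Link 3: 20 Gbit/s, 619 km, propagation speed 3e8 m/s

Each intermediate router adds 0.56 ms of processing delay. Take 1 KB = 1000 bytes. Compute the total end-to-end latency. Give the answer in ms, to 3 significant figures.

L = 36000 bits.
Transmission delay per hop = L/R = 36000/20000000000 = 0.0018 ms; 3 hops → 0.0054 ms.
Propagation delays (d/s per hop): 45, 1.71429, 2.06333 ms; sum = 48.7776 ms.
Processing at 2 router(s): 2 × 0.56 ms = 1.12 ms.
End-to-end = 49.9 ms.

49.9 ms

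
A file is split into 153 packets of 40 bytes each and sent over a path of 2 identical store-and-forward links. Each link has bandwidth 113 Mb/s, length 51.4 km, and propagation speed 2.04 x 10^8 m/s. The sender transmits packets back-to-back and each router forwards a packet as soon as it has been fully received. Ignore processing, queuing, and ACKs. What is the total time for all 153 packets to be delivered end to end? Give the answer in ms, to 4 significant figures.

0.9400 ms

Per-hop transmission t_tx = L/R = 320/113000000 = 0.00283186 ms.
Per-hop propagation t_prop = 51400/204000000 = 0.251961 ms.
Pipeline fill: first packet needs 2·t_tx to clear all hops; remaining 152 packets each add one t_tx.
Total = (2+153-1)·t_tx + 2·t_prop = 154·0.00283186 + 2·0.251961 = 0.9400 ms.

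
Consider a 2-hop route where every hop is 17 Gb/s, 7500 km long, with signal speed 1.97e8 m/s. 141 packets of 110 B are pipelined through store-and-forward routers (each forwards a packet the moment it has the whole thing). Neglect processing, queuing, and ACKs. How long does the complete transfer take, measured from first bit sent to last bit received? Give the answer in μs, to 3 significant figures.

Per-hop transmission t_tx = L/R = 880/17000000000 = 0.0517647 μs.
Per-hop propagation t_prop = 7500000/197000000 = 38071.1 μs.
Pipeline fill: first packet needs 2·t_tx to clear all hops; remaining 140 packets each add one t_tx.
Total = (2+141-1)·t_tx + 2·t_prop = 142·0.0517647 + 2·38071.1 = 76100 μs.

76100 μs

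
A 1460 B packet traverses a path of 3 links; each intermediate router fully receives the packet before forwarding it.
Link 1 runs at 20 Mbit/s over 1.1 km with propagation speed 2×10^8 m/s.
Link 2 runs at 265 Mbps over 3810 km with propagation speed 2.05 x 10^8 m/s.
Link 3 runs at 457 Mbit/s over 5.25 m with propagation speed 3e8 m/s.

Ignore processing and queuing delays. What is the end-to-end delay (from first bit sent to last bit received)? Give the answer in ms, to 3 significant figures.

L = 1460 × 8 = 11680 bits.
Transmission delays (L/R per hop): 0.584, 0.0440755, 0.025558 ms; sum = 0.653633 ms.
Propagation delays (d/s per hop): 0.0055, 18.5854, 1.75e-05 ms; sum = 18.5909 ms.
End-to-end = 19.2 ms.

19.2 ms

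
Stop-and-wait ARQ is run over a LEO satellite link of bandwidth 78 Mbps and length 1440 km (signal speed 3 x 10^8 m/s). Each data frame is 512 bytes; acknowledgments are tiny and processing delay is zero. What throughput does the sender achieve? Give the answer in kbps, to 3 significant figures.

t_tx = L/R = 4096/78000000 = 5.25128e-05 s.
t_prop = 1440000/300000000 = 0.0048 s; RTT = 0.0096 s.
Cycle = t_tx + RTT = 0.00965251 s.
Throughput = L / cycle = 4096 / 0.00965251 = 424 kbps.

424 kbps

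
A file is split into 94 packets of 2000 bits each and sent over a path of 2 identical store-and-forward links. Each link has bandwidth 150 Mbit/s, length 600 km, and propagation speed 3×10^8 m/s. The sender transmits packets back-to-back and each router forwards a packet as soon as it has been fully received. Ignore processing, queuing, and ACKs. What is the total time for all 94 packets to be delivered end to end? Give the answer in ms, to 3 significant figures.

Per-hop transmission t_tx = L/R = 2000/150000000 = 0.0133333 ms.
Per-hop propagation t_prop = 600000/300000000 = 2 ms.
Pipeline fill: first packet needs 2·t_tx to clear all hops; remaining 93 packets each add one t_tx.
Total = (2+94-1)·t_tx + 2·t_prop = 95·0.0133333 + 2·2 = 5.27 ms.

5.27 ms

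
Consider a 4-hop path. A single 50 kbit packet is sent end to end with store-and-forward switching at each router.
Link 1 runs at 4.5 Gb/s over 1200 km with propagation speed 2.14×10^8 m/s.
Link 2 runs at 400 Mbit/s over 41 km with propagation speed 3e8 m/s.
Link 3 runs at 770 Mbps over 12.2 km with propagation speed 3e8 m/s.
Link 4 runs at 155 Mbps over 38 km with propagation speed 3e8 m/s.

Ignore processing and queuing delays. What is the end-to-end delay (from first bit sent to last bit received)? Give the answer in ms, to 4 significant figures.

L = 50000 bits.
Transmission delays (L/R per hop): 0.0111111, 0.125, 0.0649351, 0.322581 ms; sum = 0.523627 ms.
Propagation delays (d/s per hop): 5.60748, 0.136667, 0.0406667, 0.126667 ms; sum = 5.91148 ms.
End-to-end = 6.435 ms.

6.435 ms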